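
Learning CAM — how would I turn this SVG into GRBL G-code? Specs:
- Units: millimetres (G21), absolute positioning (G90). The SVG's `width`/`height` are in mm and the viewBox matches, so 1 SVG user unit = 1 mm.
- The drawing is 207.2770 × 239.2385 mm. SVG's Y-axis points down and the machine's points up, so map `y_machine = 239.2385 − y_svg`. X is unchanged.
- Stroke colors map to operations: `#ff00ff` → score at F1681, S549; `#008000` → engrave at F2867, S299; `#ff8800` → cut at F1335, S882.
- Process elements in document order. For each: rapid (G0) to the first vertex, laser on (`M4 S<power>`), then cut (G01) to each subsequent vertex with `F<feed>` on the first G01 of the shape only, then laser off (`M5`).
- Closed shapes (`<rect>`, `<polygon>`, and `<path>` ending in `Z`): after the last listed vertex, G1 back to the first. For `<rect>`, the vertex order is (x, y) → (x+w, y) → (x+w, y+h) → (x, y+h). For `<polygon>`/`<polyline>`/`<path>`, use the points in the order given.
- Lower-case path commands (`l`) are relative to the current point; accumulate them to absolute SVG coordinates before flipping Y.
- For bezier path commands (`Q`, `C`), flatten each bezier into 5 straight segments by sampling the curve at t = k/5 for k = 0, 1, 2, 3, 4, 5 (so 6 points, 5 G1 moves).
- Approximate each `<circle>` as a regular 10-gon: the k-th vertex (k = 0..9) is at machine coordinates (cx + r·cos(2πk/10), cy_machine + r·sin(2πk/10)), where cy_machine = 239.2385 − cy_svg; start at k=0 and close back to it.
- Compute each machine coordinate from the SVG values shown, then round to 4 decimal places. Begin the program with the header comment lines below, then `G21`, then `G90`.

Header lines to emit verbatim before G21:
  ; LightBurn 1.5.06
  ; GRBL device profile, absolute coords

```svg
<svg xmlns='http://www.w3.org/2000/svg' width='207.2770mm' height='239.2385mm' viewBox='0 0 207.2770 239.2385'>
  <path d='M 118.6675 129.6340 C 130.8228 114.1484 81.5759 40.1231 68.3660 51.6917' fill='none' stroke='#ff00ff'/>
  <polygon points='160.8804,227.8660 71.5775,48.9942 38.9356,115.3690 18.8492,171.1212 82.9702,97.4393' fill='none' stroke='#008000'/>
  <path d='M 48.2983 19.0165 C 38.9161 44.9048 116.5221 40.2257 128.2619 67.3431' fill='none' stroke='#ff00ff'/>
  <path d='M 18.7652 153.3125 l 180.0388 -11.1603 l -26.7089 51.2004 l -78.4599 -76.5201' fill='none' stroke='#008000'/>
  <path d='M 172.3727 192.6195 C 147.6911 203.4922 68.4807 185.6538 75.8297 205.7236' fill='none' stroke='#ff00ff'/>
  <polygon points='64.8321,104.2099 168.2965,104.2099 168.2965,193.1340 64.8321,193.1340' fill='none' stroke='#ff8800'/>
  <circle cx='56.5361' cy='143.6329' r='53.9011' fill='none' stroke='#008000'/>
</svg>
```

; LightBurn 1.5.06
; GRBL device profile, absolute coords
G21
G90
G0 X118.6675 Y109.6045
M4 S549
G01 X119.3719 Y124.7676 F1681
G01 X110.0169 Y147.0617
G01 X95.2795 Y169.5686
G01 X79.8369 Y185.3698
G01 X68.3660 Y187.5468
M5
G0 X160.8804 Y11.3725
M4 S299
G01 X71.5775 Y190.2443 F2867
G01 X38.9356 Y123.8695
G01 X18.8492 Y68.1173
G01 X82.9702 Y141.7992
G01 X160.8804 Y11.3725
M5
G0 X48.2983 Y220.2220
M4 S549
G01 X51.8847 Y207.8582 F1681
G01 X69.0113 Y199.8371
G01 X92.3410 Y193.1652
G01 X114.5369 Y184.8492
G01 X128.2619 Y171.8954
M5
G0 X18.7652 Y85.9260
M4 S299
G01 X198.8040 Y97.0863 F2867
G01 X172.0951 Y45.8859
G01 X93.6352 Y122.4060
M5
G0 X172.3727 Y46.6190
M4 S549
G01 X152.1490 Y43.0078 F1681
G01 X125.6106 Y43.0895
G01 X99.5298 Y43.6664
G01 X80.6787 Y41.5408
G01 X75.8297 Y33.5149
M5
G0 X64.8321 Y135.0286
M4 S882
G01 X168.2965 Y135.0286 F1335
G01 X168.2965 Y46.1045
G01 X64.8321 Y46.1045
G01 X64.8321 Y135.0286
M5
G0 X110.4372 Y95.6056
M4 S299
G01 X100.1430 Y127.2879 F2867
G01 X73.1925 Y146.8686
G01 X39.8797 Y146.8686
G01 X12.9292 Y127.2879
G01 X2.6350 Y95.6056
G01 X12.9292 Y63.9233
G01 X39.8797 Y44.3426
G01 X73.1925 Y44.3426
G01 X100.1430 Y63.9233
G01 X110.4372 Y95.6056
M5

viewBox `0 0 207.2770 239.2385` with mm width/height → 1 unit = 1 mm. Flip: y_m = 239.2385 − y_svg.

**Shape 1** — `<path>` cubic bezier, stroke `#ff00ff` → score (S549, F1681). Control points (SVG): P0=(118.6675,129.6340), P1=(130.8228,114.1484), P2=(81.5759,40.1231), P3=(68.3660,51.6917); sampled at t=k/5. Machine vertices: (118.6675,109.6045) → (119.3719,124.7676) → (110.0169,147.0617) → (95.2795,169.5686) → (79.8369,185.3698) → (68.3660,187.5468). Open path.

**Shape 2** — `<polygon>` closed polygon, stroke `#008000` → engrave (S299, F2867). Machine vertices: (160.8804,11.3725) → (71.5775,190.2443) → (38.9356,123.8695) → (18.8492,68.1173) → (82.9702,141.7992) → (160.8804,11.3725). Closed: final G1 returns to the first vertex.

**Shape 3** — `<path>` cubic bezier, stroke `#ff00ff` → score (S549, F1681). Control points (SVG): P0=(48.2983,19.0165), P1=(38.9161,44.9048), P2=(116.5221,40.2257), P3=(128.2619,67.3431); sampled at t=k/5. Machine vertices: (48.2983,220.2220) → (51.8847,207.8582) → (69.0113,199.8371) → (92.3410,193.1652) → (114.5369,184.8492) → (128.2619,171.8954). Open path.

**Shape 4** — `<path>` open polyline, stroke `#008000` → engrave (S299, F2867). Machine vertices: (18.7652,85.9260) → (198.8040,97.0863) → (172.0951,45.8859) → (93.6352,122.4060). Open path.

**Shape 5** — `<path>` cubic bezier, stroke `#ff00ff` → score (S549, F1681). Control points (SVG): P0=(172.3727,192.6195), P1=(147.6911,203.4922), P2=(68.4807,185.6538), P3=(75.8297,205.7236); sampled at t=k/5. Machine vertices: (172.3727,46.6190) → (152.1490,43.0078) → (125.6106,43.0895) → (99.5298,43.6664) → (80.6787,41.5408) → (75.8297,33.5149). Open path.

**Shape 6** — `<polygon>` rectangle, stroke `#ff8800` → cut (S882, F1335). Machine vertices: (64.8321,135.0286) → (168.2965,135.0286) → (168.2965,46.1045) → (64.8321,46.1045) → (64.8321,135.0286). Closed: final G1 returns to the first vertex.

**Shape 7** — `<circle>` circle, stroke `#008000` → engrave (S299, F2867). Machine vertices: (110.4372,95.6056) → (100.1430,127.2879) → (73.1925,146.8686) → (39.8797,146.8686) → (12.9292,127.2879) → (2.6350,95.6056) → (12.9292,63.9233) → (39.8797,44.3426) → (73.1925,44.3426) → (100.1430,63.9233) → (110.4372,95.6056). Closed: final G1 returns to the first vertex.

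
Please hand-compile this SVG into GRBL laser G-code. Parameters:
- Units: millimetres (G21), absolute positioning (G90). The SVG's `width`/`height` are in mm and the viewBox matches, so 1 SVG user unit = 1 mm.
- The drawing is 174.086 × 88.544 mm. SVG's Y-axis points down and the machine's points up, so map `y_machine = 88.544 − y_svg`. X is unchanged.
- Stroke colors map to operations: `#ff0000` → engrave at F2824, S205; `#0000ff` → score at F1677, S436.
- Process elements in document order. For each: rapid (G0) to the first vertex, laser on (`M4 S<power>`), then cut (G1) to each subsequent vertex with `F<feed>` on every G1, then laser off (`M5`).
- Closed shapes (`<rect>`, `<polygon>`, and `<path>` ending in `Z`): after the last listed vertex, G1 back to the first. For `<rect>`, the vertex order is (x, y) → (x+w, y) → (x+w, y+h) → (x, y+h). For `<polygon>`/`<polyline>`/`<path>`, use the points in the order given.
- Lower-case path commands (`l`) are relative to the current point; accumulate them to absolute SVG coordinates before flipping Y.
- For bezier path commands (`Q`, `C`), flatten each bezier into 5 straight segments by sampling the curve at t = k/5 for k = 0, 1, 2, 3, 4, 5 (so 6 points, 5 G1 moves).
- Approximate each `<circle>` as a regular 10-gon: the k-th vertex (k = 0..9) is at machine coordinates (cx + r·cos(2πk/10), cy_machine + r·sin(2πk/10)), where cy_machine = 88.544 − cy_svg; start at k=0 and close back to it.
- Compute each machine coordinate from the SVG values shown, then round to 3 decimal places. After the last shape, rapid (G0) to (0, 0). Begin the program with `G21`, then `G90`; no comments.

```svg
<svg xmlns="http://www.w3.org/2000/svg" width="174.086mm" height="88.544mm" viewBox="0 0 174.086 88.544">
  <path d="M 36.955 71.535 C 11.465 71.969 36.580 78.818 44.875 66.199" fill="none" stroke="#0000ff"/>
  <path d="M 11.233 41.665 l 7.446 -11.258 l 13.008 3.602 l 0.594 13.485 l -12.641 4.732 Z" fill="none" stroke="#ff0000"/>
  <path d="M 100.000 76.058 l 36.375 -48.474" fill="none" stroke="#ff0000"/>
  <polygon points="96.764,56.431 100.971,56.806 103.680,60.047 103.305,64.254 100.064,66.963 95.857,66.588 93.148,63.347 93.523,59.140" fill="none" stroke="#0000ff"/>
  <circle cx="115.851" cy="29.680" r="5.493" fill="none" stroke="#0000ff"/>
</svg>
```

Since the viewBox matches the mm dimensions, user units are millimetres directly. The only transform is the Y-flip y_m = 88.544 − y_svg.

Shape 1 is a cubic bezier drawn with `<path>`. Its stroke #0000ff means score at S436, F1677. After flipping Y the toolpath is (36.955,17.009) → (27.194,16.186) → (26.342,15.066) → (31.163,14.890) → (38.419,16.903) → (44.875,22.345).

Shape 2 is a regular polygon drawn with `<path>`. Its stroke #ff0000 means engrave at S205, F2824. After flipping Y the toolpath is (11.233,46.879) → (18.679,58.137) → (31.687,54.535) → (32.281,41.050) → (19.640,36.318) → (11.233,46.879), returning to the start.

Shape 3 is a line segment drawn with `<path>`. Its stroke #ff0000 means engrave at S205, F2824. After flipping Y the toolpath is (100.000,12.486) → (136.375,60.960).

Shape 4 is a regular polygon drawn with `<polygon>`. Its stroke #0000ff means score at S436, F1677. After flipping Y the toolpath is (96.764,32.113) → (100.971,31.738) → (103.680,28.497) → (103.305,24.290) → (100.064,21.581) → (95.857,21.956) → (93.148,25.197) → (93.523,29.404) → (96.764,32.113), returning to the start.

Shape 5 is a circle drawn with `<circle>`. Its stroke #0000ff means score at S436, F1677. After flipping Y the toolpath is (121.344,58.864) → (120.295,62.093) → (117.548,64.088) → (114.154,64.088) → (111.407,62.093) → (110.358,58.864) → (111.407,55.635) → (114.154,53.640) → (117.548,53.640) → (120.295,55.635) → (121.344,58.864), returning to the start.

G21
G90
G0 X36.955 Y17.009
M4 S436
G1 X27.194 Y16.186 F1677
G1 X26.342 Y15.066 F1677
G1 X31.163 Y14.890 F1677
G1 X38.419 Y16.903 F1677
G1 X44.875 Y22.345 F1677
M5
G0 X11.233 Y46.879
M4 S205
G1 X18.679 Y58.137 F2824
G1 X31.687 Y54.535 F2824
G1 X32.281 Y41.050 F2824
G1 X19.640 Y36.318 F2824
G1 X11.233 Y46.879 F2824
M5
G0 X100.000 Y12.486
M4 S205
G1 X136.375 Y60.960 F2824
M5
G0 X96.764 Y32.113
M4 S436
G1 X100.971 Y31.738 F1677
G1 X103.680 Y28.497 F1677
G1 X103.305 Y24.290 F1677
G1 X100.064 Y21.581 F1677
G1 X95.857 Y21.956 F1677
G1 X93.148 Y25.197 F1677
G1 X93.523 Y29.404 F1677
G1 X96.764 Y32.113 F1677
M5
G0 X121.344 Y58.864
M4 S436
G1 X120.295 Y62.093 F1677
G1 X117.548 Y64.088 F1677
G1 X114.154 Y64.088 F1677
G1 X111.407 Y62.093 F1677
G1 X110.358 Y58.864 F1677
G1 X111.407 Y55.635 F1677
G1 X114.154 Y53.640 F1677
G1 X117.548 Y53.640 F1677
G1 X120.295 Y55.635 F1677
G1 X121.344 Y58.864 F1677
M5
G0 X0.000 Y0.000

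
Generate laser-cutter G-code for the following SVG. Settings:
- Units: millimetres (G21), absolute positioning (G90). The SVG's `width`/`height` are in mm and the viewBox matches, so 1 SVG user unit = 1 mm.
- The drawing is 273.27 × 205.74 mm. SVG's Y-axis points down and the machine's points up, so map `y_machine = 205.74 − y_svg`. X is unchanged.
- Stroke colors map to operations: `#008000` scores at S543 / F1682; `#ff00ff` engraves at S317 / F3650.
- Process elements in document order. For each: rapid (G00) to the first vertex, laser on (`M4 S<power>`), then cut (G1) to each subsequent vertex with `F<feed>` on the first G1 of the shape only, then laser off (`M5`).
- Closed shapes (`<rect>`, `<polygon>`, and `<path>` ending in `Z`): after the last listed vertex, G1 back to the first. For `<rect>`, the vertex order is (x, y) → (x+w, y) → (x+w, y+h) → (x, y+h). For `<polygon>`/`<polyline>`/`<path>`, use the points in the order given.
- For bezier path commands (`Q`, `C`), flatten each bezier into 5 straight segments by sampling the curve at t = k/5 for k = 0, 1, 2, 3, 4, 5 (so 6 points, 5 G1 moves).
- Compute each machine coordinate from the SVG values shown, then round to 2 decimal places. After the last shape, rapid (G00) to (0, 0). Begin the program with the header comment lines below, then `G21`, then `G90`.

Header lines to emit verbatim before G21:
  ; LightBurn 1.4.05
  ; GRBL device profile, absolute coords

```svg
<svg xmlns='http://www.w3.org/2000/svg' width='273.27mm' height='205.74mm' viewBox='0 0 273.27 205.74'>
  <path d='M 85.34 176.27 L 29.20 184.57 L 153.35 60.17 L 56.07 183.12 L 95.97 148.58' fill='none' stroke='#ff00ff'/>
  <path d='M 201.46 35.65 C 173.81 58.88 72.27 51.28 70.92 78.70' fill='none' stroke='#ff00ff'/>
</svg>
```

; LightBurn 1.4.05
; GRBL device profile, absolute coords
G21
G90
G00 X85.34 Y29.47
M4 S317
G1 X29.20 Y21.17 F3650
G1 X153.35 Y145.57
G1 X56.07 Y22.62
G1 X95.97 Y57.16
M5
G00 X201.46 Y170.09
M4 S317
G1 X177.40 Y159.32 F3650
G1 X143.95 Y152.80
G1 X109.49 Y147.35
G1 X82.36 Y139.82
G1 X70.92 Y127.04
M5
G00 X0.00 Y0.00

1 u = 1 mm; y_m = 205.74 − y.

[1] `<path>` open polyline, #ff00ff→engrave S317 F3650: (85.34,29.47) → (29.20,21.17) → (153.35,145.57) → (56.07,22.62) → (95.97,57.16)

[2] `<path>` cubic bezier, #ff00ff→engrave S317 F3650: (201.46,170.09) → (177.40,159.32) → (143.95,152.80) → (109.49,147.35) → (82.36,139.82) → (70.92,127.04)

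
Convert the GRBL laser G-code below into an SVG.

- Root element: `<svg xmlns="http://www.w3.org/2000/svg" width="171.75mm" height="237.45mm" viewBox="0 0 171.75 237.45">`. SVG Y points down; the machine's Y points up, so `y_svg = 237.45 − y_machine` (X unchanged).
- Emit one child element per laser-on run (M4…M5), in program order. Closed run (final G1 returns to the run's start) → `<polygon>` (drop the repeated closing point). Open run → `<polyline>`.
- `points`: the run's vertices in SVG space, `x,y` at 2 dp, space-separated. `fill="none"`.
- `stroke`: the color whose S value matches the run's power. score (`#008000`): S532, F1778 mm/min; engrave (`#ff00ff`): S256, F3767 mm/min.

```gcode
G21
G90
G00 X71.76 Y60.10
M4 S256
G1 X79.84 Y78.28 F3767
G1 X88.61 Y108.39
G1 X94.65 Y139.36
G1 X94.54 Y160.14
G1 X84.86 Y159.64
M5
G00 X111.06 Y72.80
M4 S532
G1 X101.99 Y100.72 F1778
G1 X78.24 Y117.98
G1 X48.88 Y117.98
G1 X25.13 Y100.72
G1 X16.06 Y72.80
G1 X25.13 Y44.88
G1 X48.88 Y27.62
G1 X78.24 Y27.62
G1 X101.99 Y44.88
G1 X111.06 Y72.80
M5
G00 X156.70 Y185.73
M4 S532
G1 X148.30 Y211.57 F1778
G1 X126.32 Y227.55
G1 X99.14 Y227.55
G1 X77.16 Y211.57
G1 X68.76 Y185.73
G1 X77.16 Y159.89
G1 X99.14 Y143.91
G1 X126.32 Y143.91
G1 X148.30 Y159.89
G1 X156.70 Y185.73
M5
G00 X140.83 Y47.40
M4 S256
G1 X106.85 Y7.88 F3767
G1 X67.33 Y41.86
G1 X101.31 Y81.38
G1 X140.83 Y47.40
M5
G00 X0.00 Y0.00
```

Each laser-on run becomes one SVG element. Flip Y back into SVG space with y_svg = 237.45 − y_machine.

Run 1: power S256 maps to stroke `#ff00ff` (engrave). The run is open, so emit a `<polyline>` with points (Y-flipped): 71.76,177.35 79.84,159.17 88.61,129.06 94.65,98.09 94.54,77.31 84.86,77.81.

Run 2: S532 ⇒ score layer `#008000`. The run returns to its start, so emit a `<polygon>` with points (Y-flipped): 111.06,164.65 101.99,136.73 78.24,119.47 48.88,119.47 25.13,136.73 16.06,164.65 25.13,192.57 48.88,209.83 78.24,209.83 101.99,192.57.

Run 3: power S532 maps to stroke `#008000` (score). The run returns to its start, so emit a `<polygon>` with points (Y-flipped): 156.70,51.72 148.30,25.88 126.32,9.90 99.14,9.90 77.16,25.88 68.76,51.72 77.16,77.56 99.14,93.54 126.32,93.54 148.30,77.56.

Run 4: the run's S256 means `#ff00ff` (engrave). The run returns to its start, so emit a `<polygon>` with points (Y-flipped): 140.83,190.05 106.85,229.57 67.33,195.59 101.31,156.07.

<svg xmlns="http://www.w3.org/2000/svg" width="171.75mm" height="237.45mm" viewBox="0 0 171.75 237.45">
  <polyline points="71.76,177.35 79.84,159.17 88.61,129.06 94.65,98.09 94.54,77.31 84.86,77.81" fill="none" stroke="#ff00ff"/>
  <polygon points="111.06,164.65 101.99,136.73 78.24,119.47 48.88,119.47 25.13,136.73 16.06,164.65 25.13,192.57 48.88,209.83 78.24,209.83 101.99,192.57" fill="none" stroke="#008000"/>
  <polygon points="156.70,51.72 148.30,25.88 126.32,9.90 99.14,9.90 77.16,25.88 68.76,51.72 77.16,77.56 99.14,93.54 126.32,93.54 148.30,77.56" fill="none" stroke="#008000"/>
  <polygon points="140.83,190.05 106.85,229.57 67.33,195.59 101.31,156.07" fill="none" stroke="#ff00ff"/>
</svg>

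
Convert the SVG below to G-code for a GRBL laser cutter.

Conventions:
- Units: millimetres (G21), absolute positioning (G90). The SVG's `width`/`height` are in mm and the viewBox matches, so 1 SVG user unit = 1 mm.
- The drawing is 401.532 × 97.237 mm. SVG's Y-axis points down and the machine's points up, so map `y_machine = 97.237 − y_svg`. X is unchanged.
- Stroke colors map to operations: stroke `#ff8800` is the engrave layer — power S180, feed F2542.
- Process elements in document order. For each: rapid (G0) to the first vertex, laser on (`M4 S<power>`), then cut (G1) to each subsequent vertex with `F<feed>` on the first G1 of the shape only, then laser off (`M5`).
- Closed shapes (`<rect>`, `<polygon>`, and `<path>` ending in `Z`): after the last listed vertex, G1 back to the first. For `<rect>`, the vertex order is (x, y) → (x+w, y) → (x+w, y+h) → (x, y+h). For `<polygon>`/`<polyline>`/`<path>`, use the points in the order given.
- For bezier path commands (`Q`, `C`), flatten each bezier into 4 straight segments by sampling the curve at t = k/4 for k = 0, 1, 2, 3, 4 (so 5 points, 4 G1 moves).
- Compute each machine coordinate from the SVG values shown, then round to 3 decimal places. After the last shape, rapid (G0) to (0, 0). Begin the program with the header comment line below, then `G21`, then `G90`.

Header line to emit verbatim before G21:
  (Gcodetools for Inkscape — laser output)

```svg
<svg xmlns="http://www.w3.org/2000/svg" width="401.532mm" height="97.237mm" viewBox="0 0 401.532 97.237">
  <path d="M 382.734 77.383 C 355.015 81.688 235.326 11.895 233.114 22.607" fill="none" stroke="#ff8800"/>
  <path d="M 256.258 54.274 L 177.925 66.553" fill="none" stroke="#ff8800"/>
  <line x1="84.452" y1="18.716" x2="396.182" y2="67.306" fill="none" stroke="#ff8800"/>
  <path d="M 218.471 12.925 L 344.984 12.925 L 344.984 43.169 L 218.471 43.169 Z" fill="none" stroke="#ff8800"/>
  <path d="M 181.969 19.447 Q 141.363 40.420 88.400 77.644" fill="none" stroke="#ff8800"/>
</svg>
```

(Gcodetools for Inkscape — laser output)
G21
G90
G0 X382.734 Y19.854
M4 S180
G1 X347.973 Y28.103 F2542
G1 X298.359 Y49.645
G1 X253.527 Y69.985
G1 X233.114 Y74.630
M5
G0 X256.258 Y42.963
M4 S180
G1 X177.925 Y30.684 F2542
M5
G0 X84.452 Y78.521
M4 S180
G1 X396.182 Y29.931 F2542
M5
G0 X218.471 Y84.312
M4 S180
G1 X344.984 Y84.312 F2542
G1 X344.984 Y54.068
G1 X218.471 Y54.068
G1 X218.471 Y84.312
M5
G0 X181.969 Y77.790
M4 S180
G1 X160.894 Y66.288 F2542
G1 X138.274 Y52.754
G1 X114.109 Y37.189
G1 X88.400 Y19.593
M5
G0 X0.000 Y0.000

viewBox `0 0 401.532 97.237` with mm width/height → 1 unit = 1 mm. Flip: y_m = 97.237 − y_svg.

**Shape 1** — `<path>` cubic bezier, stroke `#ff8800` → engrave (S180, F2542). Control points (SVG): P0=(382.734,77.383), P1=(355.015,81.688), P2=(235.326,11.895), P3=(233.114,22.607); sampled at t=k/4. Machine vertices: (382.734,19.854) → (347.973,28.103) → (298.359,49.645) → (253.527,69.985) → (233.114,74.630). Open path.

**Shape 2** — `<path>` line segment, stroke `#ff8800` → engrave (S180, F2542). Machine vertices: (256.258,42.963) → (177.925,30.684). Open path.

**Shape 3** — `<line>` line segment, stroke `#ff8800` → engrave (S180, F2542). Machine vertices: (84.452,78.521) → (396.182,29.931). Open path.

**Shape 4** — `<path>` rectangle, stroke `#ff8800` → engrave (S180, F2542). Machine vertices: (218.471,84.312) → (344.984,84.312) → (344.984,54.068) → (218.471,54.068) → (218.471,84.312). Closed: final G1 returns to the first vertex.

**Shape 5** — `<path>` quadratic bezier, stroke `#ff8800` → engrave (S180, F2542). Control points (SVG): P0=(181.969,19.447), P1=(141.363,40.420), P2=(88.400,77.644); sampled at t=k/4. Machine vertices: (181.969,77.790) → (160.894,66.288) → (138.274,52.754) → (114.109,37.189) → (88.400,19.593). Open path.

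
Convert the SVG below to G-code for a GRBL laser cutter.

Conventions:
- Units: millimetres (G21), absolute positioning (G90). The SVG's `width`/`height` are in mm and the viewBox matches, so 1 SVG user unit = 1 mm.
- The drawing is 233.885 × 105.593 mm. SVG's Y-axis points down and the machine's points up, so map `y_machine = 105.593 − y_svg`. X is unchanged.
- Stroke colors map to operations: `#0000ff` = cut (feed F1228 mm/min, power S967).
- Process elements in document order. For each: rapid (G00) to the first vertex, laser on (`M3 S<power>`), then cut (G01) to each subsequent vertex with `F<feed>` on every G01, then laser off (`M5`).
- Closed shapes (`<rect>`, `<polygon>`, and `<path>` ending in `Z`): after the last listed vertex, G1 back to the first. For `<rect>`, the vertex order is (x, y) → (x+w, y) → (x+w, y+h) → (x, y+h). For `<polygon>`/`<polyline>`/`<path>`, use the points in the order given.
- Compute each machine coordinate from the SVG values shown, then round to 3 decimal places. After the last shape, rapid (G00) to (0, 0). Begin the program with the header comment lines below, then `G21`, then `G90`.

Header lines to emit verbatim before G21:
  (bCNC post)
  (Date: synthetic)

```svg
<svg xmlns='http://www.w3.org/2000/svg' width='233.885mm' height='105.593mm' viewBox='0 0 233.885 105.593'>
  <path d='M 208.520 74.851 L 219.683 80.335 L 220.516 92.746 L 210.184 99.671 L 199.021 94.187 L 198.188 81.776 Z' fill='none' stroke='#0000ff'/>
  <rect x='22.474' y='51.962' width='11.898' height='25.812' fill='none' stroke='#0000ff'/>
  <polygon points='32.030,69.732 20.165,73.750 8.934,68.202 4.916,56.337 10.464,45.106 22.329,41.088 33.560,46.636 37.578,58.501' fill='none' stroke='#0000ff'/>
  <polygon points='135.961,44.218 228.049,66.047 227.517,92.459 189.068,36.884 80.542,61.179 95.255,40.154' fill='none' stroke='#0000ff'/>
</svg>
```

(bCNC post)
(Date: synthetic)
G21
G90
G00 X208.520 Y30.742
M3 S967
G01 X219.683 Y25.258 F1228
G01 X220.516 Y12.847 F1228
G01 X210.184 Y5.922 F1228
G01 X199.021 Y11.406 F1228
G01 X198.188 Y23.817 F1228
G01 X208.520 Y30.742 F1228
M5
G00 X22.474 Y53.631
M3 S967
G01 X34.372 Y53.631 F1228
G01 X34.372 Y27.819 F1228
G01 X22.474 Y27.819 F1228
G01 X22.474 Y53.631 F1228
M5
G00 X32.030 Y35.861
M3 S967
G01 X20.165 Y31.843 F1228
G01 X8.934 Y37.391 F1228
G01 X4.916 Y49.256 F1228
G01 X10.464 Y60.487 F1228
G01 X22.329 Y64.505 F1228
G01 X33.560 Y58.957 F1228
G01 X37.578 Y47.092 F1228
G01 X32.030 Y35.861 F1228
M5
G00 X135.961 Y61.375
M3 S967
G01 X228.049 Y39.546 F1228
G01 X227.517 Y13.134 F1228
G01 X189.068 Y68.709 F1228
G01 X80.542 Y44.414 F1228
G01 X95.255 Y65.439 F1228
G01 X135.961 Y61.375 F1228
M5
G00 X0.000 Y0.000

1 u = 1 mm; y_m = 105.593 − y.

[1] `<path>` regular polygon, #0000ff→cut S967 F1228: (208.520,30.742) → (219.683,25.258) → (220.516,12.847) → (210.184,5.922) → (199.021,11.406) → (198.188,23.817) → (208.520,30.742) (closed)

[2] `<rect>` rectangle, #0000ff→cut S967 F1228: (22.474,53.631) → (34.372,53.631) → (34.372,27.819) → (22.474,27.819) → (22.474,53.631) (closed)

[3] `<polygon>` regular polygon, #0000ff→cut S967 F1228: (32.030,35.861) → (20.165,31.843) → (8.934,37.391) → (4.916,49.256) → (10.464,60.487) → (22.329,64.505) → (33.560,58.957) → (37.578,47.092) → (32.030,35.861) (closed)

[4] `<polygon>` closed polygon, #0000ff→cut S967 F1228: (135.961,61.375) → (228.049,39.546) → (227.517,13.134) → (189.068,68.709) → (80.542,44.414) → (95.255,65.439) → (135.961,61.375) (closed)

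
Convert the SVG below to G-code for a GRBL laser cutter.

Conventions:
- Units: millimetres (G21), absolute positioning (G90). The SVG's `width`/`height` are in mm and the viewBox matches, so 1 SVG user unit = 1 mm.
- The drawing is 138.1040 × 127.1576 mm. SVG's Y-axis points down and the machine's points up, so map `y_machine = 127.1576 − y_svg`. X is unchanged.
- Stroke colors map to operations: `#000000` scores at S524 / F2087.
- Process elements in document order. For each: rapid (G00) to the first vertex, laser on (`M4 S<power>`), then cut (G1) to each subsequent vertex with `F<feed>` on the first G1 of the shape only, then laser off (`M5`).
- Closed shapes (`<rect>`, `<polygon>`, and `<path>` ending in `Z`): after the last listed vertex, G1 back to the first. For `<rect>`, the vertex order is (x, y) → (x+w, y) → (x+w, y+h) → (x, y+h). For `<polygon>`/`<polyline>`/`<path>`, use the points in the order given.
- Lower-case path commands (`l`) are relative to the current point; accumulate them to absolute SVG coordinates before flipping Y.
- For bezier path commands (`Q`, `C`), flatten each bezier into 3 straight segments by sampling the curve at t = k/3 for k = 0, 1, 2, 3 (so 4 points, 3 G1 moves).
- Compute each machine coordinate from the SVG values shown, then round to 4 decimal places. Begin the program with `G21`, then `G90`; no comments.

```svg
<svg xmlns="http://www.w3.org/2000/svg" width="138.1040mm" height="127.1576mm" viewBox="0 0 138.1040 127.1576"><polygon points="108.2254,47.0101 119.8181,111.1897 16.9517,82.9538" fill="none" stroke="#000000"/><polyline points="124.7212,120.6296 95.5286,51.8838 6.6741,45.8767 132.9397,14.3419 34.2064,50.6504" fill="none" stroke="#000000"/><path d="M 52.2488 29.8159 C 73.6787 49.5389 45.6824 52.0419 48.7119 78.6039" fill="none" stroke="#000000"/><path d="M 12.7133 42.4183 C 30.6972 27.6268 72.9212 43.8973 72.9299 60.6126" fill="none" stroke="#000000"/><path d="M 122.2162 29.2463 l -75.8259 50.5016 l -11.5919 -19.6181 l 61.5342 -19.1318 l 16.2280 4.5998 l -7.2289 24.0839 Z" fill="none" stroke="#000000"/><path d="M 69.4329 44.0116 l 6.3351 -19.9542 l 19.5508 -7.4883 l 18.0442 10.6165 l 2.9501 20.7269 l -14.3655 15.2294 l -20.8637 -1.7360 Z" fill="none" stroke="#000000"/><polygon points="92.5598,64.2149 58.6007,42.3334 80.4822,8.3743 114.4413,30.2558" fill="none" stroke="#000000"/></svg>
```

viewBox `0 0 138.1040 127.1576` with mm width/height → 1 unit = 1 mm. Flip: y_m = 127.1576 − y_svg.

**Shape 1** — `<polygon>` closed polygon, stroke `#000000` → score (S524, F2087). Machine vertices: (108.2254,80.1475) → (119.8181,15.9679) → (16.9517,44.2038) → (108.2254,80.1475). Closed: final G1 returns to the first vertex.

**Shape 2** — `<polyline>` open polyline, stroke `#000000` → score (S524, F2087). Machine vertices: (124.7212,6.5280) → (95.5286,75.2738) → (6.6741,81.2809) → (132.9397,112.8157) → (34.2064,76.5072). Open path.

**Shape 3** — `<path>` cubic bezier, stroke `#000000` → score (S524, F2087). Control points (SVG): P0=(52.2488,29.8159), P1=(73.6787,49.5389), P2=(45.6824,52.0419), P3=(48.7119,78.6039); sampled at t=k/3. Machine vertices: (52.2488,97.3417) → (60.1830,81.8298) → (53.0446,68.6249) → (48.7119,48.5537). Open path.

**Shape 4** — `<path>` cubic bezier, stroke `#000000` → score (S524, F2087). Control points (SVG): P0=(12.7133,42.4183), P1=(30.6972,27.6268), P2=(72.9212,43.8973), P3=(72.9299,60.6126); sampled at t=k/3. Machine vertices: (12.7133,84.7393) → (36.3159,90.3108) → (61.3107,81.9781) → (72.9299,66.5450). Open path.

**Shape 5** — `<path>` closed polygon, stroke `#000000` → score (S524, F2087). Machine vertices: (122.2162,97.9113) → (46.3903,47.4097) → (34.7984,67.0278) → (96.3326,86.1596) → (112.5606,81.5598) → (105.3317,57.4759) → (122.2162,97.9113). Closed: final G1 returns to the first vertex.

**Shape 6** — `<path>` regular polygon, stroke `#000000` → score (S524, F2087). Machine vertices: (69.4329,83.1460) → (75.7680,103.1002) → (95.3188,110.5885) → (113.3630,99.9720) → (116.3131,79.2451) → (101.9476,64.0157) → (81.0839,65.7517) → (69.4329,83.1460). Closed: final G1 returns to the first vertex.

**Shape 7** — `<polygon>` regular polygon, stroke `#000000` → score (S524, F2087). Machine vertices: (92.5598,62.9427) → (58.6007,84.8242) → (80.4822,118.7833) → (114.4413,96.9018) → (92.5598,62.9427). Closed: final G1 returns to the first vertex.

G21
G90
G00 X108.2254 Y80.1475
M4 S524
G1 X119.8181 Y15.9679 F2087
G1 X16.9517 Y44.2038
G1 X108.2254 Y80.1475
M5
G00 X124.7212 Y6.5280
M4 S524
G1 X95.5286 Y75.2738 F2087
G1 X6.6741 Y81.2809
G1 X132.9397 Y112.8157
G1 X34.2064 Y76.5072
M5
G00 X52.2488 Y97.3417
M4 S524
G1 X60.1830 Y81.8298 F2087
G1 X53.0446 Y68.6249
G1 X48.7119 Y48.5537
M5
G00 X12.7133 Y84.7393
M4 S524
G1 X36.3159 Y90.3108 F2087
G1 X61.3107 Y81.9781
G1 X72.9299 Y66.5450
M5
G00 X122.2162 Y97.9113
M4 S524
G1 X46.3903 Y47.4097 F2087
G1 X34.7984 Y67.0278
G1 X96.3326 Y86.1596
G1 X112.5606 Y81.5598
G1 X105.3317 Y57.4759
G1 X122.2162 Y97.9113
M5
G00 X69.4329 Y83.1460
M4 S524
G1 X75.7680 Y103.1002 F2087
G1 X95.3188 Y110.5885
G1 X113.3630 Y99.9720
G1 X116.3131 Y79.2451
G1 X101.9476 Y64.0157
G1 X81.0839 Y65.7517
G1 X69.4329 Y83.1460
M5
G00 X92.5598 Y62.9427
M4 S524
G1 X58.6007 Y84.8242 F2087
G1 X80.4822 Y118.7833
G1 X114.4413 Y96.9018
G1 X92.5598 Y62.9427
M5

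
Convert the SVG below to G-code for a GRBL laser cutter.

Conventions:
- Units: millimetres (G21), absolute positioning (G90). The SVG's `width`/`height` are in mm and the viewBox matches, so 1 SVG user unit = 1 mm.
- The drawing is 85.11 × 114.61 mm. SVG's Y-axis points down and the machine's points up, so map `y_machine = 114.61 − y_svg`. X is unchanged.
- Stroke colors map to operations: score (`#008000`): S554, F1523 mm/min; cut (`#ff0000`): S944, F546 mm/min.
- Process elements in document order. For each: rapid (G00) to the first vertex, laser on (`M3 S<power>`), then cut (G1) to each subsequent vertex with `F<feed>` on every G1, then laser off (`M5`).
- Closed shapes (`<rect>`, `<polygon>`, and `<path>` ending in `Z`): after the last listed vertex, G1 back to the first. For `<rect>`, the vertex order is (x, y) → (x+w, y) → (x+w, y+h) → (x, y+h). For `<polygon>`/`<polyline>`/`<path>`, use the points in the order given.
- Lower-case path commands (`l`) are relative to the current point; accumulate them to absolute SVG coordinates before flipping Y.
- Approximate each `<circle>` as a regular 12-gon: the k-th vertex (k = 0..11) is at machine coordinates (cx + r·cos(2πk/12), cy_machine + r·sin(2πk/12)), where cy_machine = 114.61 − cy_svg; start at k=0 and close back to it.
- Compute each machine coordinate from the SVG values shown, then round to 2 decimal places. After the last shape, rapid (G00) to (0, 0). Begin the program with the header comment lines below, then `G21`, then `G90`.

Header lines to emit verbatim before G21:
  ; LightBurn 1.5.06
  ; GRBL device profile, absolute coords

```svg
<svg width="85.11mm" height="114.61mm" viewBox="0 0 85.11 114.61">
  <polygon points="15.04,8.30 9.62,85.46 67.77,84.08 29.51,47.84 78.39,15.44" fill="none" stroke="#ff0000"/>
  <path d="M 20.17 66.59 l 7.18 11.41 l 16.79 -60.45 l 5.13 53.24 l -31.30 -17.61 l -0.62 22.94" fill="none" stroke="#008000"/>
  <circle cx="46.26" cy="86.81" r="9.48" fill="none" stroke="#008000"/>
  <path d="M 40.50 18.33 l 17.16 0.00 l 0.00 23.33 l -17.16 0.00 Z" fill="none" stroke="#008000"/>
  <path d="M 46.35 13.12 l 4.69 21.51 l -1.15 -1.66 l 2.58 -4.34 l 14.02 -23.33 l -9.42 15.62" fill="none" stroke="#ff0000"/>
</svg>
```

1 u = 1 mm; y_m = 114.61 − y.

[1] `<polygon>` closed polygon, #ff0000→cut S944 F546: (15.04,106.31) → (9.62,29.15) → (67.77,30.53) → (29.51,66.77) → (78.39,99.17) → (15.04,106.31) (closed)

[2] `<path>` open polyline, #008000→score S554 F1523: (20.17,48.02) → (27.35,36.61) → (44.14,97.06) → (49.27,43.82) → (17.97,61.43) → (17.35,38.49)

[3] `<circle>` circle, #008000→score S554 F1523: (55.74,27.80) → (54.47,32.54) → (51.00,36.01) → (46.26,37.28) → (41.52,36.01) → (38.05,32.54) → (36.78,27.80) → (38.05,23.06) → (41.52,19.59) → (46.26,18.32) → (51.00,19.59) → (54.47,23.06) → (55.74,27.80) (closed)

[4] `<path>` rectangle, #008000→score S554 F1523: (40.50,96.28) → (57.66,96.28) → (57.66,72.95) → (40.50,72.95) → (40.50,96.28) (closed)

[5] `<path>` open polyline, #ff0000→cut S944 F546: (46.35,101.49) → (51.04,79.98) → (49.89,81.64) → (52.47,85.98) → (66.49,109.31) → (57.07,93.69)

; LightBurn 1.5.06
; GRBL device profile, absolute coords
G21
G90
G00 X15.04 Y106.31
M3 S944
G1 X9.62 Y29.15 F546
G1 X67.77 Y30.53 F546
G1 X29.51 Y66.77 F546
G1 X78.39 Y99.17 F546
G1 X15.04 Y106.31 F546
M5
G00 X20.17 Y48.02
M3 S554
G1 X27.35 Y36.61 F1523
G1 X44.14 Y97.06 F1523
G1 X49.27 Y43.82 F1523
G1 X17.97 Y61.43 F1523
G1 X17.35 Y38.49 F1523
M5
G00 X55.74 Y27.80
M3 S554
G1 X54.47 Y32.54 F1523
G1 X51.00 Y36.01 F1523
G1 X46.26 Y37.28 F1523
G1 X41.52 Y36.01 F1523
G1 X38.05 Y32.54 F1523
G1 X36.78 Y27.80 F1523
G1 X38.05 Y23.06 F1523
G1 X41.52 Y19.59 F1523
G1 X46.26 Y18.32 F1523
G1 X51.00 Y19.59 F1523
G1 X54.47 Y23.06 F1523
G1 X55.74 Y27.80 F1523
M5
G00 X40.50 Y96.28
M3 S554
G1 X57.66 Y96.28 F1523
G1 X57.66 Y72.95 F1523
G1 X40.50 Y72.95 F1523
G1 X40.50 Y96.28 F1523
M5
G00 X46.35 Y101.49
M3 S944
G1 X51.04 Y79.98 F546
G1 X49.89 Y81.64 F546
G1 X52.47 Y85.98 F546
G1 X66.49 Y109.31 F546
G1 X57.07 Y93.69 F546
M5
G00 X0.00 Y0.00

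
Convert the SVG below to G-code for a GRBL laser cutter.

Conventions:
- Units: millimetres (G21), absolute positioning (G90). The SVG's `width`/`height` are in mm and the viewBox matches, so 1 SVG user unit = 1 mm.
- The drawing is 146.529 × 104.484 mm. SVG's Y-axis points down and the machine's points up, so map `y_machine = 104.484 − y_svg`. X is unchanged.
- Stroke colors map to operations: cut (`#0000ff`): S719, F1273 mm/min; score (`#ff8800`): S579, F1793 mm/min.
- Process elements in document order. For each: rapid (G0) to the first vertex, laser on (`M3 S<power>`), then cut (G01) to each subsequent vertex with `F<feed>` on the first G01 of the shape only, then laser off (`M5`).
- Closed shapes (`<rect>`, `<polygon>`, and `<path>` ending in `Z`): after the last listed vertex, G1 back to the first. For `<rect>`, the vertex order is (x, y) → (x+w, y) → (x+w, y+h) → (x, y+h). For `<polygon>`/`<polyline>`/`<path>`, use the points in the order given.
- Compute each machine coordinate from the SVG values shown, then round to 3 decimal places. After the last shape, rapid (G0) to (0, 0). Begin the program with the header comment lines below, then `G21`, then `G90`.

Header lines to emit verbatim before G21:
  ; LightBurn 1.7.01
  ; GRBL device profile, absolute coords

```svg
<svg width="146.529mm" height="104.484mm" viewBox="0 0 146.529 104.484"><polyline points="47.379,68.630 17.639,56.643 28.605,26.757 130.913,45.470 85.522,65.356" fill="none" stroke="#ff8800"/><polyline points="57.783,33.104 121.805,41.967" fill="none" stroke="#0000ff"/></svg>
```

viewBox `0 0 146.529 104.484` with mm width/height → 1 unit = 1 mm. Flip: y_m = 104.484 − y_svg.

**Shape 1** — `<polyline>` open polyline, stroke `#ff8800` → score (S579, F1793). Machine vertices: (47.379,35.854) → (17.639,47.841) → (28.605,77.727) → (130.913,59.014) → (85.522,39.128). Open path.

**Shape 2** — `<polyline>` line segment, stroke `#0000ff` → cut (S719, F1273). Machine vertices: (57.783,71.380) → (121.805,62.517). Open path.

; LightBurn 1.7.01
; GRBL device profile, absolute coords
G21
G90
G0 X47.379 Y35.854
M3 S579
G01 X17.639 Y47.841 F1793
G01 X28.605 Y77.727
G01 X130.913 Y59.014
G01 X85.522 Y39.128
M5
G0 X57.783 Y71.380
M3 S719
G01 X121.805 Y62.517 F1273
M5
G0 X0.000 Y0.000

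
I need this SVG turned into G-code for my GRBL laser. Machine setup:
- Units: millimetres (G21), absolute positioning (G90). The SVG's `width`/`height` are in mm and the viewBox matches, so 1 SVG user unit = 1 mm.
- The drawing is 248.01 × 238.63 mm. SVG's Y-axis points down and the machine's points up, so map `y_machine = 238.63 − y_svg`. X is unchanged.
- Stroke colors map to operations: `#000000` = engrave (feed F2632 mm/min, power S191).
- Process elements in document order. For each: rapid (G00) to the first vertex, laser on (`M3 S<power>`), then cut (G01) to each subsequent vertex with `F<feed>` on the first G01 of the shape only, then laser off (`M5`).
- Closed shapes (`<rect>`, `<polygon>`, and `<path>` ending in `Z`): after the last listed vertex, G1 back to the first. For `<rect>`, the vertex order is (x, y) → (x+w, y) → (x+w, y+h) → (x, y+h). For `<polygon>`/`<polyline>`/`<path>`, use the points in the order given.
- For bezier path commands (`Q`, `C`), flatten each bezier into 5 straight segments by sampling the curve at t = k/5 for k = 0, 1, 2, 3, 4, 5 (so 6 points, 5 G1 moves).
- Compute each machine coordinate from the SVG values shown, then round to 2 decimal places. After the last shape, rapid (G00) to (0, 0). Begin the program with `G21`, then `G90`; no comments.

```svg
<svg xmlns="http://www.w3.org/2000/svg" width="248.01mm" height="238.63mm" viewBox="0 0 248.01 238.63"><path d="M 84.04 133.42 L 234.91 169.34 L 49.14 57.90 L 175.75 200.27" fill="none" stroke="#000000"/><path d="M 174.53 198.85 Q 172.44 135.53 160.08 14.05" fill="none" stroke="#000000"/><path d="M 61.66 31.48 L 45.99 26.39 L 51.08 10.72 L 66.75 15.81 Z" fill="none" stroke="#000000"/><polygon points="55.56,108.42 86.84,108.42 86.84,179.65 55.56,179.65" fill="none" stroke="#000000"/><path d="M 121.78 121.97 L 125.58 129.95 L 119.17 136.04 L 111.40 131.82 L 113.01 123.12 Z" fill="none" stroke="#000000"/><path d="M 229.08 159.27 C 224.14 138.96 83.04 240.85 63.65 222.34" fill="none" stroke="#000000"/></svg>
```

G21
G90
G00 X84.04 Y105.21
M3 S191
G01 X234.91 Y69.29 F2632
G01 X49.14 Y180.73
G01 X175.75 Y38.36
M5
G00 X174.53 Y39.78
M3 S191
G01 X173.28 Y67.43 F2632
G01 X171.21 Y99.74
G01 X168.32 Y136.70
G01 X164.61 Y178.31
G01 X160.08 Y224.58
M5
G00 X61.66 Y207.15
M3 S191
G01 X45.99 Y212.24 F2632
G01 X51.08 Y227.91
G01 X66.75 Y222.82
G01 X61.66 Y207.15
M5
G00 X55.56 Y130.21
M3 S191
G01 X86.84 Y130.21 F2632
G01 X86.84 Y58.98
G01 X55.56 Y58.98
G01 X55.56 Y130.21
M5
G00 X121.78 Y116.66
M3 S191
G01 X125.58 Y108.68 F2632
G01 X119.17 Y102.59
G01 X111.40 Y106.81
G01 X113.01 Y115.51
G01 X121.78 Y116.66
M5
G00 X229.08 Y79.36
M3 S191
G01 X211.84 Y78.82 F2632
G01 X174.30 Y60.60
G01 X128.84 Y36.34
G01 X87.83 Y17.69
G01 X63.65 Y16.29
M5
G00 X0.00 Y0.00

1 u = 1 mm; y_m = 238.63 − y.

[1] `<path>` open polyline, #000000→engrave S191 F2632: (84.04,105.21) → (234.91,69.29) → (49.14,180.73) → (175.75,38.36)

[2] `<path>` quadratic bezier, #000000→engrave S191 F2632: (174.53,39.78) → (173.28,67.43) → (171.21,99.74) → (168.32,136.70) → (164.61,178.31) → (160.08,224.58)

[3] `<path>` regular polygon, #000000→engrave S191 F2632: (61.66,207.15) → (45.99,212.24) → (51.08,227.91) → (66.75,222.82) → (61.66,207.15) (closed)

[4] `<polygon>` rectangle, #000000→engrave S191 F2632: (55.56,130.21) → (86.84,130.21) → (86.84,58.98) → (55.56,58.98) → (55.56,130.21) (closed)

[5] `<path>` regular polygon, #000000→engrave S191 F2632: (121.78,116.66) → (125.58,108.68) → (119.17,102.59) → (111.40,106.81) → (113.01,115.51) → (121.78,116.66) (closed)

[6] `<path>` cubic bezier, #000000→engrave S191 F2632: (229.08,79.36) → (211.84,78.82) → (174.30,60.60) → (128.84,36.34) → (87.83,17.69) → (63.65,16.29)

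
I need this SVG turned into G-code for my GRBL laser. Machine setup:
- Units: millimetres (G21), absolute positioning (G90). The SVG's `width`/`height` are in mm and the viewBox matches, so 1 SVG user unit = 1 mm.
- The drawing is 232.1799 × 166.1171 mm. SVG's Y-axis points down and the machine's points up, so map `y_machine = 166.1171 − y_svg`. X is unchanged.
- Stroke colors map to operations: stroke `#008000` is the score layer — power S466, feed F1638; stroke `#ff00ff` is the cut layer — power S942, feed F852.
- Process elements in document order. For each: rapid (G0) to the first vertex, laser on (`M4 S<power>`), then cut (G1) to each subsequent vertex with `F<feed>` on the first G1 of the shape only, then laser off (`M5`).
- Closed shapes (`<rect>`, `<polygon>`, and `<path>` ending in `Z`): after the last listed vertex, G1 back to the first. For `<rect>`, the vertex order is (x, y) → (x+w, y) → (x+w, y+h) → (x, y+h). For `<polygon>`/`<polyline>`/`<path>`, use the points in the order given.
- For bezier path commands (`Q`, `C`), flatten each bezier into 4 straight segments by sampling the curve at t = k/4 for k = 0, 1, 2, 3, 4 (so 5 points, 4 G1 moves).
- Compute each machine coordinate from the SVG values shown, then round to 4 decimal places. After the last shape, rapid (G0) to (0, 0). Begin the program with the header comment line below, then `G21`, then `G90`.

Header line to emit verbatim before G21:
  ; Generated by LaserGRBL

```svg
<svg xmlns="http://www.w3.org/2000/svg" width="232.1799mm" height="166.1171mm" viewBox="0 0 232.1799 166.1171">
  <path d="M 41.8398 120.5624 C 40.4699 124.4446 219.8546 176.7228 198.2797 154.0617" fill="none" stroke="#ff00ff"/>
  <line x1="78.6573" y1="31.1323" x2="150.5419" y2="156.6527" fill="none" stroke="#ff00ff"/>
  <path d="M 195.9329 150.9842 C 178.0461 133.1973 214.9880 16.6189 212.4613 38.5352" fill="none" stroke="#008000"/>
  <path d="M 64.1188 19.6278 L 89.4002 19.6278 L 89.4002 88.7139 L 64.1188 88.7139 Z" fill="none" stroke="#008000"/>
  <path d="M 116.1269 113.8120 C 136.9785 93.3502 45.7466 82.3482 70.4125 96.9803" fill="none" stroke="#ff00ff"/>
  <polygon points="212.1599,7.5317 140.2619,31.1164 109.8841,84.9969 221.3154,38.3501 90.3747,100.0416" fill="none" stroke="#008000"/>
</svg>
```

; Generated by LaserGRBL
G21
G90
G0 X41.8398 Y45.5547
M4 S942
G1 X68.7396 Y35.4959 F852
G1 X127.6366 Y18.8513
G1 X182.7452 Y7.1836
G1 X198.2797 Y12.0554
M5
G0 X78.6573 Y134.9848
M4 S942
G1 X150.5419 Y9.4644 F852
M5
G0 X195.9329 Y15.1329
M4 S466
G1 X191.3248 Y43.2889 F1638
G1 X198.4371 Y86.2461
G1 X208.4294 Y121.7590
G1 X212.4613 Y127.5819
M5
G0 X64.1188 Y146.4893
M4 S466
G1 X89.4002 Y146.4893 F1638
G1 X89.4002 Y77.4032
G1 X64.1188 Y77.4032
G1 X64.1188 Y146.4893
M5
G0 X116.1269 Y52.3051
M4 S942
G1 X114.3122 Y65.6250 F852
G1 X91.8393 Y73.8812
G1 X70.0817 Y75.5572
G1 X70.4125 Y69.1368
M5
G0 X212.1599 Y158.5854
M4 S466
G1 X140.2619 Y135.0007 F1638
G1 X109.8841 Y81.1202
G1 X221.3154 Y127.7670
G1 X90.3747 Y66.0755
G1 X212.1599 Y158.5854
M5
G0 X0.0000 Y0.0000

Since the viewBox matches the mm dimensions, user units are millimetres directly. The only transform is the Y-flip y_m = 166.1171 − y_svg.

Shape 1 is a cubic bezier drawn with `<path>`. Its stroke #ff00ff means cut at S942, F852. After flipping Y the toolpath is (41.8398,45.5547) → (68.7396,35.4959) → (127.6366,18.8513) → (182.7452,7.1836) → (198.2797,12.0554).

Shape 2 is a line segment drawn with `<line>`. Its stroke #ff00ff means cut at S942, F852. After flipping Y the toolpath is (78.6573,134.9848) → (150.5419,9.4644).

Shape 3 is a cubic bezier drawn with `<path>`. Its stroke #008000 means score at S466, F1638. After flipping Y the toolpath is (195.9329,15.1329) → (191.3248,43.2889) → (198.4371,86.2461) → (208.4294,121.7590) → (212.4613,127.5819).

Shape 4 is a rectangle drawn with `<path>`. Its stroke #008000 means score at S466, F1638. After flipping Y the toolpath is (64.1188,146.4893) → (89.4002,146.4893) → (89.4002,77.4032) → (64.1188,77.4032) → (64.1188,146.4893), returning to the start.

Shape 5 is a cubic bezier drawn with `<path>`. Its stroke #ff00ff means cut at S942, F852. After flipping Y the toolpath is (116.1269,52.3051) → (114.3122,65.6250) → (91.8393,73.8812) → (70.0817,75.5572) → (70.4125,69.1368).

Shape 6 is a closed polygon drawn with `<polygon>`. Its stroke #008000 means score at S466, F1638. After flipping Y the toolpath is (212.1599,158.5854) → (140.2619,135.0007) → (109.8841,81.1202) → (221.3154,127.7670) → (90.3747,66.0755) → (212.1599,158.5854), returning to the start.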